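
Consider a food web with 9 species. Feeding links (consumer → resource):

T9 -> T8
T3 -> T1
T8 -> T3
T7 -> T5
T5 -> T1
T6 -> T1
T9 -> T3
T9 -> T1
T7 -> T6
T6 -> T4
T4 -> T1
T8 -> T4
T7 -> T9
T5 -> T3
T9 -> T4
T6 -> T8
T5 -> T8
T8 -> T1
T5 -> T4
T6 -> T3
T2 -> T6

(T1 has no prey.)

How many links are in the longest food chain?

4 links

One longest chain: T1 → T4 → T8 → T5 → T7.
It has 5 species and 4 links.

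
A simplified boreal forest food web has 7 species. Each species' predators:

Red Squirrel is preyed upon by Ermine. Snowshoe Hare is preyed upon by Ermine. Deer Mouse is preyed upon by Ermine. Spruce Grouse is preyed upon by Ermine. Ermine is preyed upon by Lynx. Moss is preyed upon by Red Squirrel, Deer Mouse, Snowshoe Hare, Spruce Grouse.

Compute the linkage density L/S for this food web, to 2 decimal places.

L/S = 1.29

There are L = 9 links among S = 7 species.
L/S = 9/7 = 1.2857 ≈ 1.29.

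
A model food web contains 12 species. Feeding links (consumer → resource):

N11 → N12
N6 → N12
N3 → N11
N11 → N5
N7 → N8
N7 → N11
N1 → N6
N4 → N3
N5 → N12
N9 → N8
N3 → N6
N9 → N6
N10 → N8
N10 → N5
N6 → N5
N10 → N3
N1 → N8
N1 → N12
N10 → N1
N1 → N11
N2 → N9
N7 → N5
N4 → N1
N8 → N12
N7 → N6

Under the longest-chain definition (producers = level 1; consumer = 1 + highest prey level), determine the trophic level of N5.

Trophic level 2

N12 is a producer → level 1.
N5 eats N12 → level 2.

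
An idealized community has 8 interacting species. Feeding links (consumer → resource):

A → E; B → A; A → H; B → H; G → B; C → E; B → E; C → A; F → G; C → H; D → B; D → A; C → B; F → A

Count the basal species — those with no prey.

Basal species (no prey listed): H, E.
Count: 2.

2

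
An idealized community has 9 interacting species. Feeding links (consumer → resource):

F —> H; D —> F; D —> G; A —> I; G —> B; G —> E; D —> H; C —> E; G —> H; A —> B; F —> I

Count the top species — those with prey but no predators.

3

Top species (has prey, but nothing eats it): C, A, D.
Count: 3.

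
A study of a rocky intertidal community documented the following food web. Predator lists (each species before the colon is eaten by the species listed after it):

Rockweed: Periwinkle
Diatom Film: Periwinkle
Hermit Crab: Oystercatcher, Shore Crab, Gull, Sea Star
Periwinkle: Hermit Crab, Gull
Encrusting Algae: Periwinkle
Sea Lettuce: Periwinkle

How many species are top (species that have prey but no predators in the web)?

Top species (has prey, but nothing eats it): Oystercatcher, Shore Crab, Gull, Sea Star.
Count: 4.

4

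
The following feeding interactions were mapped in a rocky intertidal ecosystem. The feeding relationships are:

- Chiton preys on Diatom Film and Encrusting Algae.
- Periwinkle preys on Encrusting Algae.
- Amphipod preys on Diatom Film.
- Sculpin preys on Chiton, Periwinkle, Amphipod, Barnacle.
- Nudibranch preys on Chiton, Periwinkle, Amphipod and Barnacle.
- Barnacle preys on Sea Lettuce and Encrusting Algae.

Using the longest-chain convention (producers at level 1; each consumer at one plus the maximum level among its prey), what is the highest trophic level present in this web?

Producers (level 1): Sea Lettuce, Encrusting Algae, Diatom Film.
Diatom Film → Amphipod → Nudibranch gives Nudibranch level 3.
No species has a prey at level 3, so no species reaches level 4.

3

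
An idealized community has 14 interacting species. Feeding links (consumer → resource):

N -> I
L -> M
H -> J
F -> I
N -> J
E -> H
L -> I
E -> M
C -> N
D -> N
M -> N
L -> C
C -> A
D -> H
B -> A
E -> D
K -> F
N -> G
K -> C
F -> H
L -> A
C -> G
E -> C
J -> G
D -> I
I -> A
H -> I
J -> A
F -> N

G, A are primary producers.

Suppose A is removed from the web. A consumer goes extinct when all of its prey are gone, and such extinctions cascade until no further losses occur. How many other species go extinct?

Remove A.
Round 1: B (all prey gone), I (all prey gone) → extinct.
No further losses. Total secondary extinctions: 2.

2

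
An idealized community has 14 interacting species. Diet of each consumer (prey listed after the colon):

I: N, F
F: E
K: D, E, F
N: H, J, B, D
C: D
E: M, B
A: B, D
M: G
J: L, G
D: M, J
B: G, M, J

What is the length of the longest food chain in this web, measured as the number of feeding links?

5 links

One longest chain: G → M → B → E → F → I.
It has 6 species and 5 links.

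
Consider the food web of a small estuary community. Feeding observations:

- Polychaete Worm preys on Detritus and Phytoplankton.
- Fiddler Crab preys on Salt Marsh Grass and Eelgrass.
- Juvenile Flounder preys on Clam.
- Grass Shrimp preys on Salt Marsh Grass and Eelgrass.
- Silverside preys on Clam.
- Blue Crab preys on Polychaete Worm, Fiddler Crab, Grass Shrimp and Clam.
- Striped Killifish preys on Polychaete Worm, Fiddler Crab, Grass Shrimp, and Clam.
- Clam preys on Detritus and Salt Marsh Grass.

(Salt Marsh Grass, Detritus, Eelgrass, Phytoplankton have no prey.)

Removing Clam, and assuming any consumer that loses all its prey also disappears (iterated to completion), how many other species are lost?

Remove Clam.
Round 1: Silverside (all prey gone), Juvenile Flounder (all prey gone) → extinct.
No further losses. Total secondary extinctions: 2.

2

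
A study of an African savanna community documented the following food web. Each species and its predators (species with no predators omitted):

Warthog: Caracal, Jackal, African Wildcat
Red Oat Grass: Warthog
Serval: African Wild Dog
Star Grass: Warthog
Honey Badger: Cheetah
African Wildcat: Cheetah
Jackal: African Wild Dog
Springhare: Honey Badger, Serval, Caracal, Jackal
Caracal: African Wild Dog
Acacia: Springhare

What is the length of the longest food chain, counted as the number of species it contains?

4 species

One longest chain: Acacia → Springhare → Jackal → African Wild Dog.
It has 4 species and 3 links.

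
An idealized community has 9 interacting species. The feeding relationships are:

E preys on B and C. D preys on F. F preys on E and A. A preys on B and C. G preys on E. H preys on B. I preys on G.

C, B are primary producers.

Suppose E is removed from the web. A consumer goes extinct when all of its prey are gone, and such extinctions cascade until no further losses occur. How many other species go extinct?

Remove E.
Round 1: G (all prey gone) → extinct.
Round 2: I (all prey gone) → extinct.
No further losses. Total secondary extinctions: 2.

2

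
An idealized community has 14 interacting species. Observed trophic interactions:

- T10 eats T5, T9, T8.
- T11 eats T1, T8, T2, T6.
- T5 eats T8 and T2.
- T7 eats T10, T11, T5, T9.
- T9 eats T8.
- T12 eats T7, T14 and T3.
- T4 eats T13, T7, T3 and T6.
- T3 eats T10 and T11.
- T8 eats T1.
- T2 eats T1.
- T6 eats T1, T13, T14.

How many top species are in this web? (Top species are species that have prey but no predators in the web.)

Top species (has prey, but nothing eats it): T12, T4.
Count: 2.

2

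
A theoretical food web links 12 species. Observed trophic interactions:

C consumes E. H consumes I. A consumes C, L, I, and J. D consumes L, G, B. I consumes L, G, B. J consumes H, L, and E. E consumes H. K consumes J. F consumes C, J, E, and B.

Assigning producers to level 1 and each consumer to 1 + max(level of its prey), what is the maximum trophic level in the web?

Producers (level 1): G, B, L.
G → I → H → E → J → A gives A level 6.
No species has a prey at level 6, so no species reaches level 7.

6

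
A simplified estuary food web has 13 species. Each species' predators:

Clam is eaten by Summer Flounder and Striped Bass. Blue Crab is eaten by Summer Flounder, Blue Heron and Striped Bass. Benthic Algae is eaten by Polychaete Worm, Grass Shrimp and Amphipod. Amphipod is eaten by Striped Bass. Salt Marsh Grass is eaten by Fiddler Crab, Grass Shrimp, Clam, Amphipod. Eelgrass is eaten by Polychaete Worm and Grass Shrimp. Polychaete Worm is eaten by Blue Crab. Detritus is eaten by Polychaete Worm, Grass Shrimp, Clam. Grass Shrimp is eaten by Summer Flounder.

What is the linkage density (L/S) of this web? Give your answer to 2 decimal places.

There are L = 20 links among S = 13 species.
L/S = 20/13 = 1.5385 ≈ 1.54.

L/S = 1.54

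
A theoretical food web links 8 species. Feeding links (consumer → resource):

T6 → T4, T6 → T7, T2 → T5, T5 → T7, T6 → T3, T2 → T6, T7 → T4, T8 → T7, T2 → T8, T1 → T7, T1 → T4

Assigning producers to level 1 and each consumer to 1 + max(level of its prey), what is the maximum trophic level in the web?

4

Producers (level 1): T4, T3.
T4 → T7 → T6 → T2 gives T2 level 4.
No species has a prey at level 4, so no species reaches level 5.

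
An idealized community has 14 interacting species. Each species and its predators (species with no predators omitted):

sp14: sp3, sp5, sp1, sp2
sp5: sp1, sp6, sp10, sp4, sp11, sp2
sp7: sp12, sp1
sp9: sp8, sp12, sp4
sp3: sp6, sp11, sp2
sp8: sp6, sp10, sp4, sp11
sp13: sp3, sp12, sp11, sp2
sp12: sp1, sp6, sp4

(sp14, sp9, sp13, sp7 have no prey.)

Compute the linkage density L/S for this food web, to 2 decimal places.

L/S = 2.07

There are L = 29 links among S = 14 species.
L/S = 29/14 = 2.0714 ≈ 2.07.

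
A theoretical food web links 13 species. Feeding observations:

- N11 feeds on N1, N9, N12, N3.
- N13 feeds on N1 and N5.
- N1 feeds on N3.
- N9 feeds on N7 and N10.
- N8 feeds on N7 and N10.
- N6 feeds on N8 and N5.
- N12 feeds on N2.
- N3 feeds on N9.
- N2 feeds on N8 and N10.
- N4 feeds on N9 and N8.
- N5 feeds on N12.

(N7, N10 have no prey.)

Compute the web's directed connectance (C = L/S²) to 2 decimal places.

C = 0.12

The web has S = 13 species and L = 20 feeding links.
C = L / S² = 20 / 169 = 0.1183 ≈ 0.12.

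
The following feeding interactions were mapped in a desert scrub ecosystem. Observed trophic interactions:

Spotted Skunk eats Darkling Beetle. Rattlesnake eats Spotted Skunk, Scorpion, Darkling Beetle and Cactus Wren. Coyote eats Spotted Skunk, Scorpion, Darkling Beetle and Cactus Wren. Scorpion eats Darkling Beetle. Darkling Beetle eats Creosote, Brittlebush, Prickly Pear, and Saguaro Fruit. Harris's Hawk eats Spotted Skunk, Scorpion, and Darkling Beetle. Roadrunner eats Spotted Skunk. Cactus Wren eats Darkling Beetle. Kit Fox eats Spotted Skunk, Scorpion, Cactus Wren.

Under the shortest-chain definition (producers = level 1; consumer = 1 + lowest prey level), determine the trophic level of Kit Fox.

Trophic level 4

Saguaro Fruit is a producer → level 1.
Darkling Beetle eats Saguaro Fruit → level 2.
Cactus Wren eats Darkling Beetle → level 3.
Kit Fox eats Cactus Wren → level 4.
No prey of Kit Fox is below level 3, so 4 is the minimum.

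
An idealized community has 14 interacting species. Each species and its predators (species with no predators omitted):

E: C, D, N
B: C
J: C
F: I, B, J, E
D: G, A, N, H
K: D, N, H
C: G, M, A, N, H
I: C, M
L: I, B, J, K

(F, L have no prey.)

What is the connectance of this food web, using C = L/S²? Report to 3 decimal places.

C = 0.138

The web has S = 14 species and L = 27 feeding links.
C = L / S² = 27 / 196 = 0.1378 ≈ 0.138.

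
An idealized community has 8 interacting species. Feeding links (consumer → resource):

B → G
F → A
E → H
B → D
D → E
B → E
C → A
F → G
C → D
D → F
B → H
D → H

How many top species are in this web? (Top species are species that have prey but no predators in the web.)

Top species (has prey, but nothing eats it): B, C.
Count: 2.

2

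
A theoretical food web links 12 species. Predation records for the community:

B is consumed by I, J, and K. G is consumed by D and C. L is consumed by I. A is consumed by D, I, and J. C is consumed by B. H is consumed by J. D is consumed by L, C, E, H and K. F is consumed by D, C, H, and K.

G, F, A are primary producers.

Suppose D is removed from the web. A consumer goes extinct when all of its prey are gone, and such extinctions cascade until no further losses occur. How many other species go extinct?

2

Remove D.
Round 1: E (all prey gone), L (all prey gone) → extinct.
No further losses. Total secondary extinctions: 2.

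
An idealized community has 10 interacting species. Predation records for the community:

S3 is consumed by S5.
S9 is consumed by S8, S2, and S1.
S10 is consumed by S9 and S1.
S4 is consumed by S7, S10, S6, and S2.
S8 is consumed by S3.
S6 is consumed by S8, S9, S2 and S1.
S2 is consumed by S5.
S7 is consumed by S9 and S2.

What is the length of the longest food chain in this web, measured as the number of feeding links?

One longest chain: S4 → S6 → S9 → S8 → S3 → S5.
It has 6 species and 5 links.

5 links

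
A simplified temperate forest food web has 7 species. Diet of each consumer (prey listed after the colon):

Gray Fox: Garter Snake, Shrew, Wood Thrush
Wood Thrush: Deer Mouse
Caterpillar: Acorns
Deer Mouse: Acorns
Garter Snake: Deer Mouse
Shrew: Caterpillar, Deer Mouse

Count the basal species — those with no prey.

1

Basal species (no prey listed): Acorns.
Count: 1.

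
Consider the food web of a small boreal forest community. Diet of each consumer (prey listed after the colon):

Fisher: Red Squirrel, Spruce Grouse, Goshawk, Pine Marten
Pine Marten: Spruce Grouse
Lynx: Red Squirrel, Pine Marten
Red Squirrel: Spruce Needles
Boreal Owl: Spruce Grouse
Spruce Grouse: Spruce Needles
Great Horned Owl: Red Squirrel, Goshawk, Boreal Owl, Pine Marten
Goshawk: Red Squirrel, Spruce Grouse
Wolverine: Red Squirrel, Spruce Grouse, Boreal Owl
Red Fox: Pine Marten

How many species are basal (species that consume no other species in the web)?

Basal species (no prey listed): Spruce Needles.
Count: 1.

1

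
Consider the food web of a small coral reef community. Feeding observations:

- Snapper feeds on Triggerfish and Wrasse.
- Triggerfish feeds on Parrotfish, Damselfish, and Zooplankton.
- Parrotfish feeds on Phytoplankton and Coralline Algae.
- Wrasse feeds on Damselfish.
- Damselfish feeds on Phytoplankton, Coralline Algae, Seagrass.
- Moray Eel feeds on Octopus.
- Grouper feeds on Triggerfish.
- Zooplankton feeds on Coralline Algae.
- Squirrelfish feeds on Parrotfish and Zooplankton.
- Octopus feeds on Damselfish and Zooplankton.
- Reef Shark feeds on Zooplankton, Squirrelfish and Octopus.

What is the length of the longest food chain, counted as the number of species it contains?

One longest chain: Coralline Algae → Zooplankton → Octopus → Moray Eel.
It has 4 species and 3 links.

4 species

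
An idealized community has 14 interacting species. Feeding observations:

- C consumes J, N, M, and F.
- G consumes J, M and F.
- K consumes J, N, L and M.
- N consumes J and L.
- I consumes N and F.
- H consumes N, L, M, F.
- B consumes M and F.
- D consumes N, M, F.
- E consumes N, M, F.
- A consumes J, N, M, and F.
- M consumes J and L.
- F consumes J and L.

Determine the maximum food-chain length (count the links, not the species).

2 links

One longest chain: L → N → E.
It has 3 species and 2 links.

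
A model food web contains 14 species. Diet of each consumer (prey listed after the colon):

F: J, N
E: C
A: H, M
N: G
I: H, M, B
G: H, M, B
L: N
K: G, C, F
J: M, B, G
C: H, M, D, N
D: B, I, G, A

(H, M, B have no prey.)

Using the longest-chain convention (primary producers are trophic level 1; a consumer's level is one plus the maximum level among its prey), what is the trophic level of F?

Trophic level 4

H is a producer → level 1.
G eats H (level 1); other prey at levels: M 1, B 1 → level 2.
N eats G → level 3.
F eats N (level 3); other prey at levels: J 3 → level 4.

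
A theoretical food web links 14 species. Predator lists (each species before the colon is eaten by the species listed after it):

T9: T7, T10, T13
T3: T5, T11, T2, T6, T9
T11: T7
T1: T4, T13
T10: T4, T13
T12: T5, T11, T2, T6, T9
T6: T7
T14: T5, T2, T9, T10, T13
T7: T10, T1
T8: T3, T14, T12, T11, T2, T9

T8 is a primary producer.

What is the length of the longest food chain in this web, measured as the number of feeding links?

5 links

One longest chain: T8 → T3 → T9 → T7 → T10 → T4.
It has 6 species and 5 links.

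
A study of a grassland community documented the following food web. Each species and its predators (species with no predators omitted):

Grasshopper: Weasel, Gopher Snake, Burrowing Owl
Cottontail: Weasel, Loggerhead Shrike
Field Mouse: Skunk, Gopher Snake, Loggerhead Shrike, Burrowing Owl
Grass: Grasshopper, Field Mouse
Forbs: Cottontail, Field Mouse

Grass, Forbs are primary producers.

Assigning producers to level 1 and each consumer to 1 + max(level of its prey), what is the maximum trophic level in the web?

Producers (level 1): Grass, Forbs.
Forbs → Cottontail → Loggerhead Shrike gives Loggerhead Shrike level 3.
No species has a prey at level 3, so no species reaches level 4.

3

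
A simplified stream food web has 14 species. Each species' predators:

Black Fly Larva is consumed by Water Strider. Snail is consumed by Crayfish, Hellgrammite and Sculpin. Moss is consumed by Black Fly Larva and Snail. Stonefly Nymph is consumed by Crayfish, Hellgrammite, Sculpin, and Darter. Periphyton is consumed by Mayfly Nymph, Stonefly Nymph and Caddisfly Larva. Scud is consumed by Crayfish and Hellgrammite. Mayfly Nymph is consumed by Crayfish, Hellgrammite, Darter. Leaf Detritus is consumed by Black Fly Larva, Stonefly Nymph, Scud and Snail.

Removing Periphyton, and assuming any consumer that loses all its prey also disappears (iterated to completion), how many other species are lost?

Remove Periphyton.
Round 1: Mayfly Nymph (all prey gone), Caddisfly Larva (all prey gone) → extinct.
No further losses. Total secondary extinctions: 2.

2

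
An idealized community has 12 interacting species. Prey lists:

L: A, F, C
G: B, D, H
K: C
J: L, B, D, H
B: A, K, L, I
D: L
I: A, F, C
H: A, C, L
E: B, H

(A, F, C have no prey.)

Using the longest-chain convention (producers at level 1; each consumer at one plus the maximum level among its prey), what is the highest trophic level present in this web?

Producers (level 1): A, F, C.
A → L → H → E gives E level 4.
No species has a prey at level 4, so no species reaches level 5.

4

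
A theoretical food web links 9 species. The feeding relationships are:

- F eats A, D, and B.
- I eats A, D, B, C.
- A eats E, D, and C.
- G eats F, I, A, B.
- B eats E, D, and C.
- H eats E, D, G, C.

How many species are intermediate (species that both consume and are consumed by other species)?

5

Intermediate species (has both prey and predators): A, B, I, F, G.
Count: 5.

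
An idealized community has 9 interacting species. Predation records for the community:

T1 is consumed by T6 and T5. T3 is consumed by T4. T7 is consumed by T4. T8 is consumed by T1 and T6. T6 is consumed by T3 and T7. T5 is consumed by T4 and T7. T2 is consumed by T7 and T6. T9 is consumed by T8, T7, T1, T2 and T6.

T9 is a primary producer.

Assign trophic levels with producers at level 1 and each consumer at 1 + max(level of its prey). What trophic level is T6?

T9 is a producer → level 1.
T8 eats T9 → level 2.
T1 eats T8 (level 2); other prey at levels: T9 1 → level 3.
T6 eats T1 (level 3); other prey at levels: T9 1, T8 2, T2 2 → level 4.

Trophic level 4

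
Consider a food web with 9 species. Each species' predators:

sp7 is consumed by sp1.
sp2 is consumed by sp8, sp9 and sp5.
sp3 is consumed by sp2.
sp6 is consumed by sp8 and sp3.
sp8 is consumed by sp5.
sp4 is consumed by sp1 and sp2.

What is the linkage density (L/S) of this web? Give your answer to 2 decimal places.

There are L = 10 links among S = 9 species.
L/S = 10/9 = 1.1111 ≈ 1.11.

L/S = 1.11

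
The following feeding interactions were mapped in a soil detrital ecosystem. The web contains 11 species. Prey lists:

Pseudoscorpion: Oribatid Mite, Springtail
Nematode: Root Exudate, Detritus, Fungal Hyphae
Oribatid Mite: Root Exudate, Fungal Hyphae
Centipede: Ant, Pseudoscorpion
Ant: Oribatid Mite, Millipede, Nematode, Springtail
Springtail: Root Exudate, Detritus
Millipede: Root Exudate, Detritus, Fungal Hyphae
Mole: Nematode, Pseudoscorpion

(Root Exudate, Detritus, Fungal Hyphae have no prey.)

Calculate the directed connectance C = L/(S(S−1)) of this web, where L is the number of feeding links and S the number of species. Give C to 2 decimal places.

C = 0.18

The web has S = 11 species and L = 20 feeding links.
C = L / (S(S−1)) = 20 / 110 = 0.1818 ≈ 0.18.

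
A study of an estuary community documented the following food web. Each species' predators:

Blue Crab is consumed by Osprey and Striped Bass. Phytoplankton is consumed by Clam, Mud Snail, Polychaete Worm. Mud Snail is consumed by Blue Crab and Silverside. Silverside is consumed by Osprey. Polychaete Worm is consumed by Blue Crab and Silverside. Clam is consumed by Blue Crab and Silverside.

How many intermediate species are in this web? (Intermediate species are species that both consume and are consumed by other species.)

5

Intermediate species (has both prey and predators): Clam, Mud Snail, Polychaete Worm, Blue Crab, Silverside.
Count: 5.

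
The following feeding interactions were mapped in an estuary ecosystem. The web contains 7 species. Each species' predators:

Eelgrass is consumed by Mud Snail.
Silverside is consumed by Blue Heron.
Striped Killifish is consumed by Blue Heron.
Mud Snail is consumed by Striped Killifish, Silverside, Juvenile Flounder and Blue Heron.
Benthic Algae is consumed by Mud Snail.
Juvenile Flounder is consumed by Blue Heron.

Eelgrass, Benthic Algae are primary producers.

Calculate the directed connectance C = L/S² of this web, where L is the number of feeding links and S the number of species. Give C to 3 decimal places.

The web has S = 7 species and L = 9 feeding links.
C = L / S² = 9 / 49 = 0.1837 ≈ 0.184.

C = 0.184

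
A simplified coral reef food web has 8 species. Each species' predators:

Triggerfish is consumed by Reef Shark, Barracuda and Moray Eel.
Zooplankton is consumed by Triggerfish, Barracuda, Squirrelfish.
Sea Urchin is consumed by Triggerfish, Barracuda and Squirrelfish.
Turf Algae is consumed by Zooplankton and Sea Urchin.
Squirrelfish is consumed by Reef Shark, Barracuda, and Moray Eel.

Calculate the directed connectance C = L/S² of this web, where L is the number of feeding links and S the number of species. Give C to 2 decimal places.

C = 0.22

The web has S = 8 species and L = 14 feeding links.
C = L / S² = 14 / 64 = 0.2188 ≈ 0.22.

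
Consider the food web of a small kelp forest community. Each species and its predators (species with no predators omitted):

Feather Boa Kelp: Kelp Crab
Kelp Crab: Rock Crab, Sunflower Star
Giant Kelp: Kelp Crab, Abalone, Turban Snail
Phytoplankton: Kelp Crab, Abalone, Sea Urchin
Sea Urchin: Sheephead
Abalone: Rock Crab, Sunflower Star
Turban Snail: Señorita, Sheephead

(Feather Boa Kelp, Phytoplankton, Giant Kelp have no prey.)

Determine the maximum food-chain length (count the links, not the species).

One longest chain: Giant Kelp → Turban Snail → Señorita.
It has 3 species and 2 links.

2 links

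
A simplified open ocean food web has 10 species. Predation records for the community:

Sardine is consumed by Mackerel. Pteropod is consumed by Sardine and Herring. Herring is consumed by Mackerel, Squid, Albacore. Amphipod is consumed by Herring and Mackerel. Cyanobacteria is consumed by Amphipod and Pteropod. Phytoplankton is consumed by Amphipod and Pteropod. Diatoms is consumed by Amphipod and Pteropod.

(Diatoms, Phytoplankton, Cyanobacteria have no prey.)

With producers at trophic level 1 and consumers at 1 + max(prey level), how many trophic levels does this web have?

4

Producers (level 1): Diatoms, Phytoplankton, Cyanobacteria.
Diatoms → Pteropod → Herring → Albacore gives Albacore level 4.
No species has a prey at level 4, so no species reaches level 5.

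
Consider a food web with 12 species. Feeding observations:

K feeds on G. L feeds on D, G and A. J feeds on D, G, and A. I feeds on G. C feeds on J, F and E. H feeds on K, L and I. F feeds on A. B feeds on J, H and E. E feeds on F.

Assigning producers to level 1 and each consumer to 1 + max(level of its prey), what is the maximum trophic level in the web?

Producers (level 1): G, A, D.
A → F → E → C gives C level 4.
No species has a prey at level 4, so no species reaches level 5.

4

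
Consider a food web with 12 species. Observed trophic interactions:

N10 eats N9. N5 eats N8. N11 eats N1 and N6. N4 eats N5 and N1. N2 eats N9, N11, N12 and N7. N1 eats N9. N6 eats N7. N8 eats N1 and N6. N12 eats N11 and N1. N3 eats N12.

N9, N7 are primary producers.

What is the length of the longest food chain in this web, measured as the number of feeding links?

4 links

One longest chain: N9 → N1 → N11 → N12 → N3.
It has 5 species and 4 links.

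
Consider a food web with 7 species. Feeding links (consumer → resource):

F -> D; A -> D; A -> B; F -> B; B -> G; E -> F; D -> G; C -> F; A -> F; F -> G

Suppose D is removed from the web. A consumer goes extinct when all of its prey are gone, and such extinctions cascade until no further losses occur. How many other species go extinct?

Remove D.
Every predator of it retains at least one other prey: F still has G, B; A still has B, F.
No consumer loses all prey, so no secondary extinctions occur.

0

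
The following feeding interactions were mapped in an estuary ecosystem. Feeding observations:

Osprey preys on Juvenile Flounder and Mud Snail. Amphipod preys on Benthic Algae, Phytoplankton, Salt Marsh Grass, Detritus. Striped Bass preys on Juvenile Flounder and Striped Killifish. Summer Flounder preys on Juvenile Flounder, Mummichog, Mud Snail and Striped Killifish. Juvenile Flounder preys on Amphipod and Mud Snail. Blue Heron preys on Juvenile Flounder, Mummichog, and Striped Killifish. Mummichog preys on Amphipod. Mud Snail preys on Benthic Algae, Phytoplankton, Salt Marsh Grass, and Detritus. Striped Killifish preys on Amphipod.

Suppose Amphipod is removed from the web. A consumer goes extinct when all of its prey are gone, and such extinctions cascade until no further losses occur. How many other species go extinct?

Remove Amphipod.
Round 1: Striped Killifish (all prey gone), Mummichog (all prey gone) → extinct.
No further losses. Total secondary extinctions: 2.

2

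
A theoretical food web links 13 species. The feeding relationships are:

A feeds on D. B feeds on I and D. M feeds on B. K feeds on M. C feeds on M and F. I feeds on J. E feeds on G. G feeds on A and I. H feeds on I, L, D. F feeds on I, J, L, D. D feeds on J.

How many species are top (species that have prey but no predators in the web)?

4

Top species (has prey, but nothing eats it): H, K, E, C.
Count: 4.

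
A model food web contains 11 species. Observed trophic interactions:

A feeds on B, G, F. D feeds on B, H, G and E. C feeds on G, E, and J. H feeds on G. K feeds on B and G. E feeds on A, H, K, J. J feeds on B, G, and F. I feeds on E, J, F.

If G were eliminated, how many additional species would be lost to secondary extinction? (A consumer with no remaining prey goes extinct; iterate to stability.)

Remove G.
Round 1: H (all prey gone) → extinct.
No further losses. Total secondary extinctions: 1.

1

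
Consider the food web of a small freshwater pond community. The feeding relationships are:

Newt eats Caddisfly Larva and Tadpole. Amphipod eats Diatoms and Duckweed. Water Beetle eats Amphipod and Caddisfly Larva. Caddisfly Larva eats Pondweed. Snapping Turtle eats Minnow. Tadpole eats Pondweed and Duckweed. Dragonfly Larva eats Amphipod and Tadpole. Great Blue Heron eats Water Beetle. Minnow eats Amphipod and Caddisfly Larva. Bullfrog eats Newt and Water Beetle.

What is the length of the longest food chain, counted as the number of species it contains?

4 species

One longest chain: Duckweed → Amphipod → Water Beetle → Great Blue Heron.
It has 4 species and 3 links.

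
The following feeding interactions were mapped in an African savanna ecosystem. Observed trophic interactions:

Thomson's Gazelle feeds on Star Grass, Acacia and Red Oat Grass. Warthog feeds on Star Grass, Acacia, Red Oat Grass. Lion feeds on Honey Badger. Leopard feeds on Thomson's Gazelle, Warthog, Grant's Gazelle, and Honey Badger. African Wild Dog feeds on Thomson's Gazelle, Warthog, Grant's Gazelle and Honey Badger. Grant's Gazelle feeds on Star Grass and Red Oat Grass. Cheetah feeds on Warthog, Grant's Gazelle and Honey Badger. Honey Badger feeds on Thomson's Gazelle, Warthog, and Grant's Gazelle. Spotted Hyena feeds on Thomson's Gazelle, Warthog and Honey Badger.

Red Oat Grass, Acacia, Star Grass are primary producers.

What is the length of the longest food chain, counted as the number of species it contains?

One longest chain: Red Oat Grass → Thomson's Gazelle → Honey Badger → Leopard.
It has 4 species and 3 links.

4 species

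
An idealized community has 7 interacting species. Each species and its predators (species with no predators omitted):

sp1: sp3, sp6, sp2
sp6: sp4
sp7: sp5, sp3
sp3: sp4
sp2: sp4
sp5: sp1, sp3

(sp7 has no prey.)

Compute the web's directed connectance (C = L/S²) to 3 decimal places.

C = 0.204

The web has S = 7 species and L = 10 feeding links.
C = L / S² = 10 / 49 = 0.2041 ≈ 0.204.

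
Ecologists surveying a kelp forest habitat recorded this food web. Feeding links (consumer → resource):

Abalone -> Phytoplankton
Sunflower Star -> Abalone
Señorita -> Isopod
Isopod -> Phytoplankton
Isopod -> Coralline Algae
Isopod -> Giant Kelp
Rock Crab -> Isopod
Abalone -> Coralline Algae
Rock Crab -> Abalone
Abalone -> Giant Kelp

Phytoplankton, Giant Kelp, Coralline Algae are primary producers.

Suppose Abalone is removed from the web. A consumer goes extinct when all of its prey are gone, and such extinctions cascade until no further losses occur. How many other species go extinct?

Remove Abalone.
Round 1: Sunflower Star (all prey gone) → extinct.
No further losses. Total secondary extinctions: 1.

1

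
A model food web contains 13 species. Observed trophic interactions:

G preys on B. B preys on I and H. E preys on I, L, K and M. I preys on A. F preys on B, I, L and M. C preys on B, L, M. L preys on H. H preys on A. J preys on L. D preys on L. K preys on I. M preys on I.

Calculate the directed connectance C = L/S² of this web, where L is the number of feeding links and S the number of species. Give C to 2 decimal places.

The web has S = 13 species and L = 21 feeding links.
C = L / S² = 21 / 169 = 0.1243 ≈ 0.12.

C = 0.12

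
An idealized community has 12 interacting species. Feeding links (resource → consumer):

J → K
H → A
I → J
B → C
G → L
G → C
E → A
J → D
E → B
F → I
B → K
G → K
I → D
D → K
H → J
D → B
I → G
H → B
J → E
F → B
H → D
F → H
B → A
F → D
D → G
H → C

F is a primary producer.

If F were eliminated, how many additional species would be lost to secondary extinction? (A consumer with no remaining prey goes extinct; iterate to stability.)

11

Remove F.
Round 1: I (all prey gone), H (all prey gone) → extinct.
Round 2: J (all prey gone) → extinct.
Round 3: D (all prey gone), E (all prey gone) → extinct.
Round 4: B (all prey gone), G (all prey gone) → extinct.
Round 5: L (all prey gone), A (all prey gone), K (all prey gone), C (all prey gone) → extinct.
No further losses. Total secondary extinctions: 11.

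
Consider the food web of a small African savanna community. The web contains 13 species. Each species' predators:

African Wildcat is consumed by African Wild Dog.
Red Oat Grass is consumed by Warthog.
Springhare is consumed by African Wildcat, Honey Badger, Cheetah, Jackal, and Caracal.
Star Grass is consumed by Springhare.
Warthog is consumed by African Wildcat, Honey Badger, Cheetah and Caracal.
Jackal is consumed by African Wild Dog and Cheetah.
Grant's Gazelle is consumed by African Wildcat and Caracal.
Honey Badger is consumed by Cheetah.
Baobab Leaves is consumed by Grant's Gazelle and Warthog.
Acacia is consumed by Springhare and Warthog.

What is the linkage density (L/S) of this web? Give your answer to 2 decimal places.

There are L = 21 links among S = 13 species.
L/S = 21/13 = 1.6154 ≈ 1.62.

L/S = 1.62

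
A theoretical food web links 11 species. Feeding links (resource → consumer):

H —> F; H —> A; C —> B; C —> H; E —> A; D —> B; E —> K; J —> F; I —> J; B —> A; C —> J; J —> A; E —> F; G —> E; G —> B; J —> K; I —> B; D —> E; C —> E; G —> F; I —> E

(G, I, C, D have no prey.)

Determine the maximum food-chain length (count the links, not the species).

One longest chain: I → J → K.
It has 3 species and 2 links.

2 links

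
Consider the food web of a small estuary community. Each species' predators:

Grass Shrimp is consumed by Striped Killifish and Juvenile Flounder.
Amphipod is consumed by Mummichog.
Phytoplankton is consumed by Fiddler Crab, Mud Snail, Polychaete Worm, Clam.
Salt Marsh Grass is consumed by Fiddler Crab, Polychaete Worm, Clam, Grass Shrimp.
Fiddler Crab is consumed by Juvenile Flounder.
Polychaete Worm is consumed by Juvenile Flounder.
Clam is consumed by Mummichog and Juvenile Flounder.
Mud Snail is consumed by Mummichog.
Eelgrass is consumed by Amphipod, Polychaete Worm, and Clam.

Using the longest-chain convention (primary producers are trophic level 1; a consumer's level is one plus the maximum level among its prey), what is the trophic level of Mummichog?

Trophic level 3

Eelgrass is a producer → level 1.
Amphipod eats Eelgrass → level 2.
Mummichog eats Amphipod (level 2); other prey at levels: Clam 2, Mud Snail 2 → level 3.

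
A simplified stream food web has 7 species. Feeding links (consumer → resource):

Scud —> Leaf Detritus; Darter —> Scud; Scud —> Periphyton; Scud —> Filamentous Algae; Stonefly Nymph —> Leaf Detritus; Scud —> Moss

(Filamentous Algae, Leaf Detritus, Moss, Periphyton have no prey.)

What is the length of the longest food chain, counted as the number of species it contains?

3 species

One longest chain: Filamentous Algae → Scud → Darter.
It has 3 species and 2 links.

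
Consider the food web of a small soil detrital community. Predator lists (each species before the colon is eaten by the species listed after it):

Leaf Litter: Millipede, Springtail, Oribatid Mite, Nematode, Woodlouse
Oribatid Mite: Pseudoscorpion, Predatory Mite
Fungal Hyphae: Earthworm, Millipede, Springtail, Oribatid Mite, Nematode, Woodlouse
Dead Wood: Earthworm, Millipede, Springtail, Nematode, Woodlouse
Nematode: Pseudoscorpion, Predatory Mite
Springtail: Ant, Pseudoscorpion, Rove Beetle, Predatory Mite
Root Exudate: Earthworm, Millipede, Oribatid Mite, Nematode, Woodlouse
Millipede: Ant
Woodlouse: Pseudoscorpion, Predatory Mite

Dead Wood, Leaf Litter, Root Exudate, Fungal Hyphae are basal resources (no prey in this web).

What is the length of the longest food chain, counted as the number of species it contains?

One longest chain: Dead Wood → Millipede → Ant.
It has 3 species and 2 links.

3 species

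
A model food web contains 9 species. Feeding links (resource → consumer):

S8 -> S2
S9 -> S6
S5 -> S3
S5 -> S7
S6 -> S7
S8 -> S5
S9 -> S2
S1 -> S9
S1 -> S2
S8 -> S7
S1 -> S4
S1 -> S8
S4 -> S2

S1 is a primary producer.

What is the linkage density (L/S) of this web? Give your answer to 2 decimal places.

There are L = 13 links among S = 9 species.
L/S = 13/9 = 1.4444 ≈ 1.44.

L/S = 1.44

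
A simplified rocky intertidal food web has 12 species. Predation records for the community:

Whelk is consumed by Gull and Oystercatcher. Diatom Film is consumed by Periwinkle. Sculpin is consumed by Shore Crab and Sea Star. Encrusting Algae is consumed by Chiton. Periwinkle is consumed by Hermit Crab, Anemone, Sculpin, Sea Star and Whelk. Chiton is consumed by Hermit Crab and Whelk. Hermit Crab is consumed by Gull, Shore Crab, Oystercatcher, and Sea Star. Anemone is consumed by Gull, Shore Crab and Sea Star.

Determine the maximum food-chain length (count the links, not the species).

One longest chain: Diatom Film → Periwinkle → Hermit Crab → Shore Crab.
It has 4 species and 3 links.

3 links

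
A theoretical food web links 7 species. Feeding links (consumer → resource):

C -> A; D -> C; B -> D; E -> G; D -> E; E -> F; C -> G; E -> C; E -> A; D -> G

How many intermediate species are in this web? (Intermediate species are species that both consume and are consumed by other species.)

Intermediate species (has both prey and predators): C, E, D.
Count: 3.

3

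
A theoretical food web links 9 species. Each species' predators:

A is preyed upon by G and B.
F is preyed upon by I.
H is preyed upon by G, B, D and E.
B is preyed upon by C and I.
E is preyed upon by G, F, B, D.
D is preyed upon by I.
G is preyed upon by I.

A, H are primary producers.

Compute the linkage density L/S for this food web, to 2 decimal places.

There are L = 15 links among S = 9 species.
L/S = 15/9 = 1.6667 ≈ 1.67.

L/S = 1.67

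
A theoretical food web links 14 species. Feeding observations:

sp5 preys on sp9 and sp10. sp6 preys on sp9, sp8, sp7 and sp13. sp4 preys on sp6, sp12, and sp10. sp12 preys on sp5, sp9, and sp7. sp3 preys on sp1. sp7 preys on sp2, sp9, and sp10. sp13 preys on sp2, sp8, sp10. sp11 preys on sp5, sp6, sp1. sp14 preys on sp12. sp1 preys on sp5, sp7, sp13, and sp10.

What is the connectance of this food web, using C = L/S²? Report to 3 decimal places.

C = 0.138

The web has S = 14 species and L = 27 feeding links.
C = L / S² = 27 / 196 = 0.1378 ≈ 0.138.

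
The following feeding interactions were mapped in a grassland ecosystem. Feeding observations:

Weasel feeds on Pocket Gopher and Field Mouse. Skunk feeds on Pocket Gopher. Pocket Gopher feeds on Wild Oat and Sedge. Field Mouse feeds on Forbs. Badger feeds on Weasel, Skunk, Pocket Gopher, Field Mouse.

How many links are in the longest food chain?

3 links

One longest chain: Sedge → Pocket Gopher → Skunk → Badger.
It has 4 species and 3 links.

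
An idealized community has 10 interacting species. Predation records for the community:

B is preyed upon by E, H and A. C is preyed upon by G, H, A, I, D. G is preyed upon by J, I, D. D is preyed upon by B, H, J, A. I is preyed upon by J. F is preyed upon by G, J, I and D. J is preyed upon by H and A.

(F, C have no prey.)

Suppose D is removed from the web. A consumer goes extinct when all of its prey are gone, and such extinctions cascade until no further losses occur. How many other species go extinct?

2

Remove D.
Round 1: B (all prey gone) → extinct.
Round 2: E (all prey gone) → extinct.
No further losses. Total secondary extinctions: 2.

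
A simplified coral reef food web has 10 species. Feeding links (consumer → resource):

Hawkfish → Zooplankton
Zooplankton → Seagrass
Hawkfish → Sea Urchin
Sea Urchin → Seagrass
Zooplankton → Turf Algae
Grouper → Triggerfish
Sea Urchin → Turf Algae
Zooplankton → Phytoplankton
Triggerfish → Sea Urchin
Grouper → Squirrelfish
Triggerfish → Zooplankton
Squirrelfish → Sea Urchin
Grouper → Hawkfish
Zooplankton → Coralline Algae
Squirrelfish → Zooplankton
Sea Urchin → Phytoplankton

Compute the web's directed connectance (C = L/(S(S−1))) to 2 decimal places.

The web has S = 10 species and L = 16 feeding links.
C = L / (S(S−1)) = 16 / 90 = 0.1778 ≈ 0.18.

C = 0.18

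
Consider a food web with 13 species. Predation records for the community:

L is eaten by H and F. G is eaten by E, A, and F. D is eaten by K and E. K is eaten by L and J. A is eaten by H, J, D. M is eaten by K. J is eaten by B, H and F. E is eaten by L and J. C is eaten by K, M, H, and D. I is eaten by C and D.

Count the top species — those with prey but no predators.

Top species (has prey, but nothing eats it): H, F, B.
Count: 3.

3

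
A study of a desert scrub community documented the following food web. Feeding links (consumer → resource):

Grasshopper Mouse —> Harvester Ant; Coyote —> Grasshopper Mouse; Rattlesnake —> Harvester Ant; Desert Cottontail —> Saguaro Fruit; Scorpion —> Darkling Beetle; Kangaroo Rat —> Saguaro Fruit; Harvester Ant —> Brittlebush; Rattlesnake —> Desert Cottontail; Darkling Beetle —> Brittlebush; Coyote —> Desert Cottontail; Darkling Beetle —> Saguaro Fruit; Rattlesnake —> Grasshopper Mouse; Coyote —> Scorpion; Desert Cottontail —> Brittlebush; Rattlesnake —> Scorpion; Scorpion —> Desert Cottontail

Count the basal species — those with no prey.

2

Basal species (no prey listed): Brittlebush, Saguaro Fruit.
Count: 2.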